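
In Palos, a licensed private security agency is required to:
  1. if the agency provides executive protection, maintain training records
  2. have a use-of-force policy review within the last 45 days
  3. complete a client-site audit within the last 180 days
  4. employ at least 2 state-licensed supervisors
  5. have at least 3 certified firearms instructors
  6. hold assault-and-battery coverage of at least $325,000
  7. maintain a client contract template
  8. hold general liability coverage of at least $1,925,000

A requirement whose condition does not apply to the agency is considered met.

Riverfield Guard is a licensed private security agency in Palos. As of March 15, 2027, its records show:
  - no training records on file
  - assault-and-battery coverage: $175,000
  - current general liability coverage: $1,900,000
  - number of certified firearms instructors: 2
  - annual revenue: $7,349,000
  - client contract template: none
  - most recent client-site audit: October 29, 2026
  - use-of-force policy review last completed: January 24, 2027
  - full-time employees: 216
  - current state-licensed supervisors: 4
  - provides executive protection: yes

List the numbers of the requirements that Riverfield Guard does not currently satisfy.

1. condition 'provides executive protection' holds; training records absent → not met
2. use-of-force policy review 50 days ago vs limit 45 → not met
3. client-site audit 137 days ago vs limit 180 → met
4. state-licensed supervisors 4 ≥ 2 → met
5. certified firearms instructors 2 < 3 → not met
6. assault-and-battery coverage $175,000 < $325,000 → not met
7. client contract template absent → not met
8. general liability coverage $1,900,000 < $1,925,000 → not met
Not met: 1, 2, 5, 6, 7, 8

1, 2, 5, 6, 7, 8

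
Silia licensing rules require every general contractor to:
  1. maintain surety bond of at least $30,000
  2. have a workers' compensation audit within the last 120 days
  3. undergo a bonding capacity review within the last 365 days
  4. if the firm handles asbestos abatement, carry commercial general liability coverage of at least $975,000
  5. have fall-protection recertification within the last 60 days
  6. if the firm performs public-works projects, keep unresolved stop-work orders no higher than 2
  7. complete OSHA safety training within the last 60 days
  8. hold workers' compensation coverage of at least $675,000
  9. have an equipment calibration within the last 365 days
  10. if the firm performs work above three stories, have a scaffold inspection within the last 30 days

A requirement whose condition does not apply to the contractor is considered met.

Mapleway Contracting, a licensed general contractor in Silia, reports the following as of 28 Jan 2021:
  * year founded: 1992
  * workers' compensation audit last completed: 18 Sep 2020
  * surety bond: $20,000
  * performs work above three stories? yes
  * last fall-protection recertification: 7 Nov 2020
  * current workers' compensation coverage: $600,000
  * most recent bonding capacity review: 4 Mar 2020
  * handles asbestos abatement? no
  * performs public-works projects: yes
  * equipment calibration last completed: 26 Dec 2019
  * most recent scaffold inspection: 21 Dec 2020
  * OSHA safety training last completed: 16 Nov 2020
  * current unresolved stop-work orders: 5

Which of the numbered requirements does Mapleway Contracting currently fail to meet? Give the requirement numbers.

1. surety bond $20,000 < $30,000 → not met
2. workers' compensation audit 132 days ago vs limit 120 → not met
3. bonding capacity review 330 days ago vs limit 365 → met
4. condition 'handles asbestos abatement' does not hold → requirement n/a → met
5. fall-protection recertification 82 days ago vs limit 60 → not met
6. condition 'performs public-works projects' holds; unresolved stop-work orders 5 > 2 → not met
7. OSHA safety training 73 days ago vs limit 60 → not met
8. workers' compensation coverage $600,000 < $675,000 → not met
9. equipment calibration 399 days ago vs limit 365 → not met
10. condition 'performs work above three stories' holds; scaffold inspection 38 days ago vs limit 30 → not met
Not met: 1, 2, 5, 6, 7, 8, 9, 10

1, 2, 5, 6, 7, 8, 9, 10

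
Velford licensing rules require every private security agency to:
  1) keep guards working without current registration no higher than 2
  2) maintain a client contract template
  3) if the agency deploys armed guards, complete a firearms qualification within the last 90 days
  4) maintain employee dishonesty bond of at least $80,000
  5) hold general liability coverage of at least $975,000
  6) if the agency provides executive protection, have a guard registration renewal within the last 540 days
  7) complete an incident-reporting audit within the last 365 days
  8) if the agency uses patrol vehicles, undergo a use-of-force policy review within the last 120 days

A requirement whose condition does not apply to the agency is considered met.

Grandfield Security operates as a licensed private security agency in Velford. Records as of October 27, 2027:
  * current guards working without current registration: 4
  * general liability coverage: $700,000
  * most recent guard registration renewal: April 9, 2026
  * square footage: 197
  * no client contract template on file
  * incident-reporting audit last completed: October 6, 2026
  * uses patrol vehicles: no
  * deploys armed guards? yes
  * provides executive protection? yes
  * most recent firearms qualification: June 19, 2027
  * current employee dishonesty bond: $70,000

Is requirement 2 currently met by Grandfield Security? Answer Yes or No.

2. client contract template absent → not met

No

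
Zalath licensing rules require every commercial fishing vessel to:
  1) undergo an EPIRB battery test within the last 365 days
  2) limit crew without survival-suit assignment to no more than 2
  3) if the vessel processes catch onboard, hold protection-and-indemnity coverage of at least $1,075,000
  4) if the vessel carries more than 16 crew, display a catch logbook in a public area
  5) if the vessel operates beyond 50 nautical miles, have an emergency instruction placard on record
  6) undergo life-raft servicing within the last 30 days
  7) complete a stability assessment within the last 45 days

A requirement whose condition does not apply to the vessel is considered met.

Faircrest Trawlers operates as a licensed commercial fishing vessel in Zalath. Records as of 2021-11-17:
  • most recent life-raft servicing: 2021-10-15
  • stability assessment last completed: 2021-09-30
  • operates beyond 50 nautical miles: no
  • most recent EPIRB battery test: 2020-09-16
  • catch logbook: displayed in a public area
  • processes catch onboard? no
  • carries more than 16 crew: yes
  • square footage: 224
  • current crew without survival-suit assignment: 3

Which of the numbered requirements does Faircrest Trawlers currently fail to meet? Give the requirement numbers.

1. EPIRB battery test 427 days ago vs limit 365 → not met
2. crew without survival-suit assignment 3 > 2 → not met
3. condition 'processes catch onboard' does not hold → requirement n/a → met
4. condition 'carries more than 16 crew' holds; catch logbook present → met
5. condition 'operates beyond 50 nautical miles' does not hold → requirement n/a → met
6. life-raft servicing 33 days ago vs limit 30 → not met
7. stability assessment 48 days ago vs limit 45 → not met
Not met: 1, 2, 6, 7

1, 2, 6, 7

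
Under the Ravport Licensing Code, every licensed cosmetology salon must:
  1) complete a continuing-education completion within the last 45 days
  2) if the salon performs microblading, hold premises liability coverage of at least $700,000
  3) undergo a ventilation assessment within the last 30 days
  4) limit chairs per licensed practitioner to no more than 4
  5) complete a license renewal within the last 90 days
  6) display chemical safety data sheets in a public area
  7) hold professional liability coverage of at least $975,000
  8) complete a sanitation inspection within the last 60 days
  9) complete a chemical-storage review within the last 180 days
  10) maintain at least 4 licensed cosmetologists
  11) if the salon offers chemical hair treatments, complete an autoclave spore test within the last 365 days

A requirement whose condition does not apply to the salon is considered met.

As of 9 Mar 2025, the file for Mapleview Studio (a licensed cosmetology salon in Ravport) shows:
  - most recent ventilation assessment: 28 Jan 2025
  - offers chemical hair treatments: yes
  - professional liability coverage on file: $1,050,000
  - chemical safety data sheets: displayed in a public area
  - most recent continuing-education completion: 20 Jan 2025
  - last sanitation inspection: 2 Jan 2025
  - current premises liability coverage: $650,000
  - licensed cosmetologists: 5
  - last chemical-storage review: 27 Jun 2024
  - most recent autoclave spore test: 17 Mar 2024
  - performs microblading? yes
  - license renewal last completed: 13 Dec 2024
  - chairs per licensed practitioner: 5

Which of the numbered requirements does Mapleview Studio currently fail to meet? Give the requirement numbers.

1. continuing-education completion 48 days ago vs limit 45 → not met
2. condition 'performs microblading' holds; premises liability coverage $650,000 < $700,000 → not met
3. ventilation assessment 40 days ago vs limit 30 → not met
4. chairs per licensed practitioner 5 > 4 → not met
5. license renewal 86 days ago vs limit 90 → met
6. chemical safety data sheets present → met
7. professional liability coverage $1,050,000 ≥ $975,000 → met
8. sanitation inspection 66 days ago vs limit 60 → not met
9. chemical-storage review 255 days ago vs limit 180 → not met
10. licensed cosmetologists 5 ≥ 4 → met
11. condition 'offers chemical hair treatments' holds; autoclave spore test 357 days ago vs limit 365 → met
Not met: 1, 2, 3, 4, 8, 9

1, 2, 3, 4, 8, 9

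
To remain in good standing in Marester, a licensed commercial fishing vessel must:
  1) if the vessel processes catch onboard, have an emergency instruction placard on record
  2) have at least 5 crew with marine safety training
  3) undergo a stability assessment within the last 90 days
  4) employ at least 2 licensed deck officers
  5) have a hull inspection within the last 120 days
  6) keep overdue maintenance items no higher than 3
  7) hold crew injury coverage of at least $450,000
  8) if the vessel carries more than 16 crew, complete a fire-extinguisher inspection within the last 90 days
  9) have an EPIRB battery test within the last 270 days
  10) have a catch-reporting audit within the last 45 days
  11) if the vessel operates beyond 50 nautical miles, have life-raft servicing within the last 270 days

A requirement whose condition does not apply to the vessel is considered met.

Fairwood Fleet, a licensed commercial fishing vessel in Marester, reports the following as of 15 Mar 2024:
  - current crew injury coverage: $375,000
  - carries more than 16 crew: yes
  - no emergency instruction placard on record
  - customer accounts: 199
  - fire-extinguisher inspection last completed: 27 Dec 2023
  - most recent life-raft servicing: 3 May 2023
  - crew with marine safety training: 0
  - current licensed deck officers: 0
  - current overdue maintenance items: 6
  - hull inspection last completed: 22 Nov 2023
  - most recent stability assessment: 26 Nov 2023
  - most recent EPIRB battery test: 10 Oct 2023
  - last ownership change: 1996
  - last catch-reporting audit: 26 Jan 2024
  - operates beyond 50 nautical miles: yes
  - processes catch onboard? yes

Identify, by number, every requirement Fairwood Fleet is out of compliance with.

1. condition 'processes catch onboard' holds; emergency instruction placard absent → not met
2. crew with marine safety training 0 < 5 → not met
3. stability assessment 110 days ago vs limit 90 → not met
4. licensed deck officers 0 < 2 → not met
5. hull inspection 114 days ago vs limit 120 → met
6. overdue maintenance items 6 > 3 → not met
7. crew injury coverage $375,000 < $450,000 → not met
8. condition 'carries more than 16 crew' holds; fire-extinguisher inspection 79 days ago vs limit 90 → met
9. EPIRB battery test 157 days ago vs limit 270 → met
10. catch-reporting audit 49 days ago vs limit 45 → not met
11. condition 'operates beyond 50 nautical miles' holds; life-raft servicing 317 days ago vs limit 270 → not met
Not met: 1, 2, 3, 4, 6, 7, 10, 11

1, 2, 3, 4, 6, 7, 10, 11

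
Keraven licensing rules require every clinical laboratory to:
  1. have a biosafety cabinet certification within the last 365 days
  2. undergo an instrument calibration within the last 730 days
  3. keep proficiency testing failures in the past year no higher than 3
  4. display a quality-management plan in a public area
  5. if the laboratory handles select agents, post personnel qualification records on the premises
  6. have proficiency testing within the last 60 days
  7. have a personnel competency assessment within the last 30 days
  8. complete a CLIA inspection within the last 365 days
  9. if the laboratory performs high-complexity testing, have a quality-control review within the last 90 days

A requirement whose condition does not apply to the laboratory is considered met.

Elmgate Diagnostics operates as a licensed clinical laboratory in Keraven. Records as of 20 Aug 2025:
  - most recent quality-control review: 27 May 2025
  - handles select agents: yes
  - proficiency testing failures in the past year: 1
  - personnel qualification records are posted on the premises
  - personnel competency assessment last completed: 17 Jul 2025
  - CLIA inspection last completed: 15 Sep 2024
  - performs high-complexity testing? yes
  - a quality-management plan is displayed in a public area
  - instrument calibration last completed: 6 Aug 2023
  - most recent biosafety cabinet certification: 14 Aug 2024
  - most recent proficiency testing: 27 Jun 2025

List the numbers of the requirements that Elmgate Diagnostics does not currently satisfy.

1, 2, 7

1. biosafety cabinet certification 371 days ago vs limit 365 → not met
2. instrument calibration 745 days ago vs limit 730 → not met
3. proficiency testing failures in the past year 1 ≤ 3 → met
4. quality-management plan present → met
5. condition 'handles select agents' holds; personnel qualification records present → met
6. proficiency testing 54 days ago vs limit 60 → met
7. personnel competency assessment 34 days ago vs limit 30 → not met
8. CLIA inspection 339 days ago vs limit 365 → met
9. condition 'performs high-complexity testing' holds; quality-control review 85 days ago vs limit 90 → met
Not met: 1, 2, 7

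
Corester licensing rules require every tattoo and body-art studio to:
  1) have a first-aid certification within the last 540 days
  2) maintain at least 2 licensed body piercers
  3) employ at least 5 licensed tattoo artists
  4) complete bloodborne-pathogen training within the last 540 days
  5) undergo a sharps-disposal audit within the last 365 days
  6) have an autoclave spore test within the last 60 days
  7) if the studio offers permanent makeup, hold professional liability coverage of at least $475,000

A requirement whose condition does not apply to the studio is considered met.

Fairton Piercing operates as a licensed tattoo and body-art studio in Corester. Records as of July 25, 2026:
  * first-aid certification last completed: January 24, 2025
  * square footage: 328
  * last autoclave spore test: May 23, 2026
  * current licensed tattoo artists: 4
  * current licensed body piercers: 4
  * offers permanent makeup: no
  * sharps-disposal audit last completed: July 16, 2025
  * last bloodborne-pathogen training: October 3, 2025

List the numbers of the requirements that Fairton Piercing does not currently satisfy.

1, 3, 5, 6

1. first-aid certification 547 days ago vs limit 540 → not met
2. licensed body piercers 4 ≥ 2 → met
3. licensed tattoo artists 4 < 5 → not met
4. bloodborne-pathogen training 295 days ago vs limit 540 → met
5. sharps-disposal audit 374 days ago vs limit 365 → not met
6. autoclave spore test 63 days ago vs limit 60 → not met
7. condition 'offers permanent makeup' does not hold → requirement n/a → met
Not met: 1, 3, 5, 6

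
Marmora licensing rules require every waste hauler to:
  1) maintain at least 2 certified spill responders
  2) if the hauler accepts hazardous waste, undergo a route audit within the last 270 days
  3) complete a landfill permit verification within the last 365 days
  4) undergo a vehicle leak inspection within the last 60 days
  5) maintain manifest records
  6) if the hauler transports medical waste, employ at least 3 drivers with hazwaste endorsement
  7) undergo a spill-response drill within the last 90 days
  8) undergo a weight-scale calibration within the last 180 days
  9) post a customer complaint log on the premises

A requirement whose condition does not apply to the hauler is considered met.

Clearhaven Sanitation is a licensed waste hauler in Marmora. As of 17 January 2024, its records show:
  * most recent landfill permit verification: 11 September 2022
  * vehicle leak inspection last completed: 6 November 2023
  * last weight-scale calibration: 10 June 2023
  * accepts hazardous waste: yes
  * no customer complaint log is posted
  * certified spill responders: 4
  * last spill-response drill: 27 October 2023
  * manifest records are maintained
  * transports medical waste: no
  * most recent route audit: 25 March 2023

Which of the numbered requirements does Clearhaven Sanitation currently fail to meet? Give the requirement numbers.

1. certified spill responders 4 ≥ 2 → met
2. condition 'accepts hazardous waste' holds; route audit 298 days ago vs limit 270 → not met
3. landfill permit verification 493 days ago vs limit 365 → not met
4. vehicle leak inspection 72 days ago vs limit 60 → not met
5. manifest records present → met
6. condition 'transports medical waste' does not hold → requirement n/a → met
7. spill-response drill 82 days ago vs limit 90 → met
8. weight-scale calibration 221 days ago vs limit 180 → not met
9. customer complaint log absent → not met
Not met: 2, 3, 4, 8, 9

2, 3, 4, 8, 9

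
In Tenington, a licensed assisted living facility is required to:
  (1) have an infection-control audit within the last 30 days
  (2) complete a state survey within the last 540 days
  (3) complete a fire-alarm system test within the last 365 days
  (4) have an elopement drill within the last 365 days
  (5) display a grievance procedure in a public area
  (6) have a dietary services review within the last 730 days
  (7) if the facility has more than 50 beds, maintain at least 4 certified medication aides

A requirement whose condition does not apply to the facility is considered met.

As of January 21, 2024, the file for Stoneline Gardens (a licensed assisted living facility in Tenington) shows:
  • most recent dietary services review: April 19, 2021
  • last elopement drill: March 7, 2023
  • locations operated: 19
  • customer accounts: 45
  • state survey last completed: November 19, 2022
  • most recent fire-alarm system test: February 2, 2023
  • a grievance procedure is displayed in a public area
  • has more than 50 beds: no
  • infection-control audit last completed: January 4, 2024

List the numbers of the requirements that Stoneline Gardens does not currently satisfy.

6

1. infection-control audit 17 days ago vs limit 30 → met
2. state survey 428 days ago vs limit 540 → met
3. fire-alarm system test 353 days ago vs limit 365 → met
4. elopement drill 320 days ago vs limit 365 → met
5. grievance procedure present → met
6. dietary services review 1007 days ago vs limit 730 → not met
7. condition 'has more than 50 beds' does not hold → requirement n/a → met
Not met: 6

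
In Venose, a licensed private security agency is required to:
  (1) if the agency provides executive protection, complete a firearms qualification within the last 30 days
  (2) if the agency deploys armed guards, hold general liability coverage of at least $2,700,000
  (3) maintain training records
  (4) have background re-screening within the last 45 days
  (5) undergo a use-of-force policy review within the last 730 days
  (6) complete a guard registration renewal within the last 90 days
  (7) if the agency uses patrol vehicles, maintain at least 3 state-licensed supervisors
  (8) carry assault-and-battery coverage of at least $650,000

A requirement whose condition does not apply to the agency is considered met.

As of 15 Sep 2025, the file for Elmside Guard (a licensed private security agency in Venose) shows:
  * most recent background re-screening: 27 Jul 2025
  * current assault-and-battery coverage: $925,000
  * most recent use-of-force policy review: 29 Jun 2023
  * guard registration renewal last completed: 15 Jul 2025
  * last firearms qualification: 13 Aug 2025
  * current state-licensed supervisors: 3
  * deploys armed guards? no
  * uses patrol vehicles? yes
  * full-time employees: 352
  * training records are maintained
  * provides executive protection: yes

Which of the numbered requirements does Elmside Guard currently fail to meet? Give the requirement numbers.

1, 4, 5

1. condition 'provides executive protection' holds; firearms qualification 33 days ago vs limit 30 → not met
2. condition 'deploys armed guards' does not hold → requirement n/a → met
3. training records present → met
4. background re-screening 50 days ago vs limit 45 → not met
5. use-of-force policy review 809 days ago vs limit 730 → not met
6. guard registration renewal 62 days ago vs limit 90 → met
7. condition 'uses patrol vehicles' holds; state-licensed supervisors 3 ≥ 3 → met
8. assault-and-battery coverage $925,000 ≥ $650,000 → met
Not met: 1, 4, 5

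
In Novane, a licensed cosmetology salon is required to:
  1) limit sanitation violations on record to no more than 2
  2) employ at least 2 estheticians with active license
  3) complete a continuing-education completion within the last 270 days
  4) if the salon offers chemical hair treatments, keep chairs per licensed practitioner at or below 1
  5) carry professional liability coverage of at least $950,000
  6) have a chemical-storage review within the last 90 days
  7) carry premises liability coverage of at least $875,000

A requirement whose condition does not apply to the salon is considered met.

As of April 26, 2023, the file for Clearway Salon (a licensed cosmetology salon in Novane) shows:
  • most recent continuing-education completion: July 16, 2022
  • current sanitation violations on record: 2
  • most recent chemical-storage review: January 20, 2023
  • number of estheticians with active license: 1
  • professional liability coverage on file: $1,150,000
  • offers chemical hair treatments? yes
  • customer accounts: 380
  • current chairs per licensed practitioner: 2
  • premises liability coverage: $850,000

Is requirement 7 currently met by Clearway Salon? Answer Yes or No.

7. premises liability coverage $850,000 < $875,000 → not met

No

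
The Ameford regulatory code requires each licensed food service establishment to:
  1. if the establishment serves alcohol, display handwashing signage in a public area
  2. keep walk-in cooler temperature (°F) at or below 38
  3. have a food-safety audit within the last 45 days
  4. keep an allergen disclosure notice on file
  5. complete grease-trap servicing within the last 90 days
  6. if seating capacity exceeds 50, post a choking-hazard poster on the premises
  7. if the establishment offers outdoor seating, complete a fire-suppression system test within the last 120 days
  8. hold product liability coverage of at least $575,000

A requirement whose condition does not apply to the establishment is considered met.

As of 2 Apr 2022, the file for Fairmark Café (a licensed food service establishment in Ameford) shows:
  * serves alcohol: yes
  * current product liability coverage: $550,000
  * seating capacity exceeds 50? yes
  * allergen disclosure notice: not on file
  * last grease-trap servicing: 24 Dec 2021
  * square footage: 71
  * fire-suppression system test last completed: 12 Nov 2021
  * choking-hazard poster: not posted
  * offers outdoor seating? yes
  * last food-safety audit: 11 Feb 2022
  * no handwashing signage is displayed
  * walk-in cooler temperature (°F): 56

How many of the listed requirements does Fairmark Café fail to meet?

1. condition 'serves alcohol' holds; handwashing signage absent → not met
2. walk-in cooler temperature (°F) 56 > 38 → not met
3. food-safety audit 50 days ago vs limit 45 → not met
4. allergen disclosure notice absent → not met
5. grease-trap servicing 99 days ago vs limit 90 → not met
6. condition 'seating capacity exceeds 50' holds; choking-hazard poster absent → not met
7. condition 'offers outdoor seating' holds; fire-suppression system test 141 days ago vs limit 120 → not met
8. product liability coverage $550,000 < $575,000 → not met
Not met: 8 of 8

8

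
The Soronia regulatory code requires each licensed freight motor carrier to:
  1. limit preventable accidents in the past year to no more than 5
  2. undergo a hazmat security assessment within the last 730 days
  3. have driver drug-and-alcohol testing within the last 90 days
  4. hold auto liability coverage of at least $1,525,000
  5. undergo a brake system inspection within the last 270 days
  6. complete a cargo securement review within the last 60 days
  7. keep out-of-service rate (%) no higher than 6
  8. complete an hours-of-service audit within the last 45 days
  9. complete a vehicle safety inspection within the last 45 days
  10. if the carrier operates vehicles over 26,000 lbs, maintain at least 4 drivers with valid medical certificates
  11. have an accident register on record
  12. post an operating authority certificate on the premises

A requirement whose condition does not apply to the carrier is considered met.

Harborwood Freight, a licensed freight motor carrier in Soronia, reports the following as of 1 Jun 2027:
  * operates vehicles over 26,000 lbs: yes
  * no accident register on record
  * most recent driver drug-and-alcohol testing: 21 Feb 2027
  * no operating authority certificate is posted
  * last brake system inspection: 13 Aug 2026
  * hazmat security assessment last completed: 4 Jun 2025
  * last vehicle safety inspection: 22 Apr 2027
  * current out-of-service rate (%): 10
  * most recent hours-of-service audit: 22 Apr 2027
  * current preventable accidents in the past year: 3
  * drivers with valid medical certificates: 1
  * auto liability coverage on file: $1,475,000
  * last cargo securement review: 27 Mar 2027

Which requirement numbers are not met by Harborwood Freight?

3, 4, 5, 6, 7, 10, 11, 12

1. preventable accidents in the past year 3 ≤ 5 → met
2. hazmat security assessment 727 days ago vs limit 730 → met
3. driver drug-and-alcohol testing 100 days ago vs limit 90 → not met
4. auto liability coverage $1,475,000 < $1,525,000 → not met
5. brake system inspection 292 days ago vs limit 270 → not met
6. cargo securement review 66 days ago vs limit 60 → not met
7. out-of-service rate (%) 10 > 6 → not met
8. hours-of-service audit 40 days ago vs limit 45 → met
9. vehicle safety inspection 40 days ago vs limit 45 → met
10. condition 'operates vehicles over 26,000 lbs' holds; drivers with valid medical certificates 1 < 4 → not met
11. accident register absent → not met
12. operating authority certificate absent → not met
Not met: 3, 4, 5, 6, 7, 10, 11, 12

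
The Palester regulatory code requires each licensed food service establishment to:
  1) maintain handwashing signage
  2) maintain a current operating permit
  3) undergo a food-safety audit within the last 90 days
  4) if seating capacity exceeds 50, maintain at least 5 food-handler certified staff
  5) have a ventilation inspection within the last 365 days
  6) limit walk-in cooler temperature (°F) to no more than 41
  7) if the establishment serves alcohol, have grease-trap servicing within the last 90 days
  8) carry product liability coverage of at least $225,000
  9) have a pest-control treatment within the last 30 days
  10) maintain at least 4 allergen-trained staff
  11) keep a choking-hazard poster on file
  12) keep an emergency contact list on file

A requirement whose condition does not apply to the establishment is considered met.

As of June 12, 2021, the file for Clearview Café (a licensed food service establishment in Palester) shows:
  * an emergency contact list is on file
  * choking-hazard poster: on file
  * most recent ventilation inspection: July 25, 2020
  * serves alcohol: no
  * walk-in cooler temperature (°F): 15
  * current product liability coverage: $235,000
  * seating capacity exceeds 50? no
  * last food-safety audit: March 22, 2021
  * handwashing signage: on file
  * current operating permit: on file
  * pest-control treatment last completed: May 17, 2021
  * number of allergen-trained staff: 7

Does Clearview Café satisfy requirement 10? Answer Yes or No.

Yes

10. allergen-trained staff 7 ≥ 4 → met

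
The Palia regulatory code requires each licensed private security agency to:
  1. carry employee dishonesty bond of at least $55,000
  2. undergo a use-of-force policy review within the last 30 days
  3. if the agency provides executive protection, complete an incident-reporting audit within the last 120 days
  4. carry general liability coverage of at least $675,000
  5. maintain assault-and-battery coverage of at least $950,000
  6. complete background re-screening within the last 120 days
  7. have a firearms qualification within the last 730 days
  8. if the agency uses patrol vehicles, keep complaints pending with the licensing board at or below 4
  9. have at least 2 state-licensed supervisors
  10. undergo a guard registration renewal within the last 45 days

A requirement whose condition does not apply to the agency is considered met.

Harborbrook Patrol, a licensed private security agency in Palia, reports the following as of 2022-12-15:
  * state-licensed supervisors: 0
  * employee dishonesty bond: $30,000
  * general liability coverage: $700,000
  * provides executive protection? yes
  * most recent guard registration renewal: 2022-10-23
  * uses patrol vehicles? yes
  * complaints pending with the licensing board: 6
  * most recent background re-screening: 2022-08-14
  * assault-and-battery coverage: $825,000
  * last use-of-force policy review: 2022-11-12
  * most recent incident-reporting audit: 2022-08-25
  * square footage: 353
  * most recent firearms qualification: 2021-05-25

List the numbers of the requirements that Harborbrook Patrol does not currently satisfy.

1, 2, 5, 6, 8, 9, 10

1. employee dishonesty bond $30,000 < $55,000 → not met
2. use-of-force policy review 33 days ago vs limit 30 → not met
3. condition 'provides executive protection' holds; incident-reporting audit 112 days ago vs limit 120 → met
4. general liability coverage $700,000 ≥ $675,000 → met
5. assault-and-battery coverage $825,000 < $950,000 → not met
6. background re-screening 123 days ago vs limit 120 → not met
7. firearms qualification 569 days ago vs limit 730 → met
8. condition 'uses patrol vehicles' holds; complaints pending with the licensing board 6 > 4 → not met
9. state-licensed supervisors 0 < 2 → not met
10. guard registration renewal 53 days ago vs limit 45 → not met
Not met: 1, 2, 5, 6, 8, 9, 10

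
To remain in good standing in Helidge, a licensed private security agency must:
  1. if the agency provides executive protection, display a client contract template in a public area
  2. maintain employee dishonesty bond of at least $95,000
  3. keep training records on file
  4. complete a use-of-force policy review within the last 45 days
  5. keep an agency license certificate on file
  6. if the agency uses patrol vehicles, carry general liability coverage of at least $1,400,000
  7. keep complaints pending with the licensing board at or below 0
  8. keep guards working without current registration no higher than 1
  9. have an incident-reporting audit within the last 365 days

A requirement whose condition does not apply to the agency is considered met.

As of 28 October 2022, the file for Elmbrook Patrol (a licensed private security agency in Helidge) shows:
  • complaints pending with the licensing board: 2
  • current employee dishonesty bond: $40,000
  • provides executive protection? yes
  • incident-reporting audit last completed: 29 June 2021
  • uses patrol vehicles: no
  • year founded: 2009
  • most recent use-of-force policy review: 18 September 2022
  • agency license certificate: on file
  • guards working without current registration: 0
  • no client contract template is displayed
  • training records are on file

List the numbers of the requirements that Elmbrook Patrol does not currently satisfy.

1, 2, 7, 9

1. condition 'provides executive protection' holds; client contract template absent → not met
2. employee dishonesty bond $40,000 < $95,000 → not met
3. training records present → met
4. use-of-force policy review 40 days ago vs limit 45 → met
5. agency license certificate present → met
6. condition 'uses patrol vehicles' does not hold → requirement n/a → met
7. complaints pending with the licensing board 2 > 0 → not met
8. guards working without current registration 0 ≤ 1 → met
9. incident-reporting audit 486 days ago vs limit 365 → not met
Not met: 1, 2, 7, 9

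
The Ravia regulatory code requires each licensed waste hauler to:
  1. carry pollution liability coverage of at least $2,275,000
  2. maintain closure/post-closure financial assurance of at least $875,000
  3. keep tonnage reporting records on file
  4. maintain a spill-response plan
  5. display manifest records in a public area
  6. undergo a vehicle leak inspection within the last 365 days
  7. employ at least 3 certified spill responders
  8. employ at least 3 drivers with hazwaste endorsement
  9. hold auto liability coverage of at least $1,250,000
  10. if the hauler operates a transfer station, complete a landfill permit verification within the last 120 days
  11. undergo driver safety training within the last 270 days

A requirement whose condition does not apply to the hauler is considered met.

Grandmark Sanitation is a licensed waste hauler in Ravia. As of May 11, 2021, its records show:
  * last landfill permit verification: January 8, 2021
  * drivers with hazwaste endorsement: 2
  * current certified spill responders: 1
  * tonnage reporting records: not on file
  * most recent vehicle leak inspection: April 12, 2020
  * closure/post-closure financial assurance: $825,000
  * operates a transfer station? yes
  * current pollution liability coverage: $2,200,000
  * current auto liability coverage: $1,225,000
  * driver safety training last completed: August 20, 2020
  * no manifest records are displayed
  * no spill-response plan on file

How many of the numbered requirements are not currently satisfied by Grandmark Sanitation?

1. pollution liability coverage $2,200,000 < $2,275,000 → not met
2. closure/post-closure financial assurance $825,000 < $875,000 → not met
3. tonnage reporting records absent → not met
4. spill-response plan absent → not met
5. manifest records absent → not met
6. vehicle leak inspection 394 days ago vs limit 365 → not met
7. certified spill responders 1 < 3 → not met
8. drivers with hazwaste endorsement 2 < 3 → not met
9. auto liability coverage $1,225,000 < $1,250,000 → not met
10. condition 'operates a transfer station' holds; landfill permit verification 123 days ago vs limit 120 → not met
11. driver safety training 264 days ago vs limit 270 → met
Not met: 10 of 11

10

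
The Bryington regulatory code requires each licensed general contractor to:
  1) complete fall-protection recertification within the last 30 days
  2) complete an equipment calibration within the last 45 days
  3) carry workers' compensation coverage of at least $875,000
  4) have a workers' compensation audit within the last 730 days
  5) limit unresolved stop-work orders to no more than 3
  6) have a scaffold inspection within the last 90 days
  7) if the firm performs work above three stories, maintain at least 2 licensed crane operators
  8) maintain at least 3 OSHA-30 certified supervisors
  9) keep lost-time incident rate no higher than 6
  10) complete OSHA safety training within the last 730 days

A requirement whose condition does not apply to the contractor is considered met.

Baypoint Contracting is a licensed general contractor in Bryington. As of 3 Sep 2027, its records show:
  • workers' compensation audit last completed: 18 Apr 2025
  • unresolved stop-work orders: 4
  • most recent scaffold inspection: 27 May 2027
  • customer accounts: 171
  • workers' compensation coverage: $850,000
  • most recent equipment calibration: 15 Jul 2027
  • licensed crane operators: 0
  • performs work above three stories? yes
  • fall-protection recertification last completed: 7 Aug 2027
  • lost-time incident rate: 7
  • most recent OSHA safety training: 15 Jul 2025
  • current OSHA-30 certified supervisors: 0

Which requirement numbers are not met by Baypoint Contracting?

1. fall-protection recertification 27 days ago vs limit 30 → met
2. equipment calibration 50 days ago vs limit 45 → not met
3. workers' compensation coverage $850,000 < $875,000 → not met
4. workers' compensation audit 868 days ago vs limit 730 → not met
5. unresolved stop-work orders 4 > 3 → not met
6. scaffold inspection 99 days ago vs limit 90 → not met
7. condition 'performs work above three stories' holds; licensed crane operators 0 < 2 → not met
8. OSHA-30 certified supervisors 0 < 3 → not met
9. lost-time incident rate 7 > 6 → not met
10. OSHA safety training 780 days ago vs limit 730 → not met
Not met: 2, 3, 4, 5, 6, 7, 8, 9, 10

2, 3, 4, 5, 6, 7, 8, 9, 10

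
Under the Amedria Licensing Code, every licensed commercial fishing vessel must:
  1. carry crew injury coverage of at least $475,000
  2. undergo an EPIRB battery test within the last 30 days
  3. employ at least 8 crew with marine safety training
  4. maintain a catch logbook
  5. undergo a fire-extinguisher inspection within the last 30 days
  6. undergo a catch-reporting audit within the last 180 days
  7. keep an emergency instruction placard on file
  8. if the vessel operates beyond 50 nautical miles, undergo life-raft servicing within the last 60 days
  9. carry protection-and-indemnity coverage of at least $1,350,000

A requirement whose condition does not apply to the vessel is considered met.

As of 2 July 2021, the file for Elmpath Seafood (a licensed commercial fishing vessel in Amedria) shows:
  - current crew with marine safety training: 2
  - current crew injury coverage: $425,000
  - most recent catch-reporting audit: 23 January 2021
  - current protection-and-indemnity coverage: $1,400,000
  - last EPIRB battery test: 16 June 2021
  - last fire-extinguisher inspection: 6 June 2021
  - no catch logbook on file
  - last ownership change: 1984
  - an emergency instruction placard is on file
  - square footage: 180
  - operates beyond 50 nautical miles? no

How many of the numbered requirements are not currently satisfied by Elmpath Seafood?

3

1. crew injury coverage $425,000 < $475,000 → not met
2. EPIRB battery test 16 days ago vs limit 30 → met
3. crew with marine safety training 2 < 8 → not met
4. catch logbook absent → not met
5. fire-extinguisher inspection 26 days ago vs limit 30 → met
6. catch-reporting audit 160 days ago vs limit 180 → met
7. emergency instruction placard present → met
8. condition 'operates beyond 50 nautical miles' does not hold → requirement n/a → met
9. protection-and-indemnity coverage $1,400,000 ≥ $1,350,000 → met
Not met: 3 of 9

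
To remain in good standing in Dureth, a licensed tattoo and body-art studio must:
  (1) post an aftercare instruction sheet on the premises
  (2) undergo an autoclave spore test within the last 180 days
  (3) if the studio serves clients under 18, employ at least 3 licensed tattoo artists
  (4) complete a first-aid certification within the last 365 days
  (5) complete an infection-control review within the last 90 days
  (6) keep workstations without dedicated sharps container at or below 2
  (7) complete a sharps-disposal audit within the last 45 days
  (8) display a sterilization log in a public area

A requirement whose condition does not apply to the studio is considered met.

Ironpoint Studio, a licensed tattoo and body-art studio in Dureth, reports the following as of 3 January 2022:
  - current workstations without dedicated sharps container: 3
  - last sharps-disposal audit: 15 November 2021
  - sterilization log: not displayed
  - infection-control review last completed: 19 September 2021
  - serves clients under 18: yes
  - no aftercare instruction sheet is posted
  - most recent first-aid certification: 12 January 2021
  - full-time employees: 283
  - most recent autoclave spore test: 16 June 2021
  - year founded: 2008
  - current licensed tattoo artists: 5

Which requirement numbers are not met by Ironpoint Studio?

1, 2, 5, 6, 7, 8

1. aftercare instruction sheet absent → not met
2. autoclave spore test 201 days ago vs limit 180 → not met
3. condition 'serves clients under 18' holds; licensed tattoo artists 5 ≥ 3 → met
4. first-aid certification 356 days ago vs limit 365 → met
5. infection-control review 106 days ago vs limit 90 → not met
6. workstations without dedicated sharps container 3 > 2 → not met
7. sharps-disposal audit 49 days ago vs limit 45 → not met
8. sterilization log absent → not met
Not met: 1, 2, 5, 6, 7, 8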